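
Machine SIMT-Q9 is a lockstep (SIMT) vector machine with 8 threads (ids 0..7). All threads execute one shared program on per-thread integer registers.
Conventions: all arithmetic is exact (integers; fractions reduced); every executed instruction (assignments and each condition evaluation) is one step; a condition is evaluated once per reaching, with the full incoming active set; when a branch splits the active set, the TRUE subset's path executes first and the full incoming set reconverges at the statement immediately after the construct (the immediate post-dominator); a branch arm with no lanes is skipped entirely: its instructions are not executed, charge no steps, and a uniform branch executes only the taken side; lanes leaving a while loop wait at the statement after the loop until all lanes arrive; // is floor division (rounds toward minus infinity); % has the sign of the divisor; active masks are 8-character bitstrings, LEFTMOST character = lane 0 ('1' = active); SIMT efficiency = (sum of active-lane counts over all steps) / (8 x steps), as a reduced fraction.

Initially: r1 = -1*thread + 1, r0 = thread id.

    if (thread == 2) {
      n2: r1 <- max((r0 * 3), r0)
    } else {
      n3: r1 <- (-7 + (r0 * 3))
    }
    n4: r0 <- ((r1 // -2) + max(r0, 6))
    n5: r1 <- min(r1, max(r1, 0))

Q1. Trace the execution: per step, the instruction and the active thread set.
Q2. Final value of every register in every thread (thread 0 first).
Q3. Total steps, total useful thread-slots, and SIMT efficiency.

step 0: eval (thread == 2)           11111111
step 1: r1 <- max((r0 * 3), r0)      00100000
step 2: r1 <- (-7 + (r0 * 3))        11011111
step 3: r0 <- ((r1 // -2) + max(r0, 6)) 11111111
step 4: r1 <- min(r1, max(r1, 0))    11111111

Answer: 5 steps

r1: -7,-4,6,2,5,8,11,14
r0: 9,8,3,5,3,2,0,0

steps = 5; useful = 32; efficiency = 32/40 = 4/5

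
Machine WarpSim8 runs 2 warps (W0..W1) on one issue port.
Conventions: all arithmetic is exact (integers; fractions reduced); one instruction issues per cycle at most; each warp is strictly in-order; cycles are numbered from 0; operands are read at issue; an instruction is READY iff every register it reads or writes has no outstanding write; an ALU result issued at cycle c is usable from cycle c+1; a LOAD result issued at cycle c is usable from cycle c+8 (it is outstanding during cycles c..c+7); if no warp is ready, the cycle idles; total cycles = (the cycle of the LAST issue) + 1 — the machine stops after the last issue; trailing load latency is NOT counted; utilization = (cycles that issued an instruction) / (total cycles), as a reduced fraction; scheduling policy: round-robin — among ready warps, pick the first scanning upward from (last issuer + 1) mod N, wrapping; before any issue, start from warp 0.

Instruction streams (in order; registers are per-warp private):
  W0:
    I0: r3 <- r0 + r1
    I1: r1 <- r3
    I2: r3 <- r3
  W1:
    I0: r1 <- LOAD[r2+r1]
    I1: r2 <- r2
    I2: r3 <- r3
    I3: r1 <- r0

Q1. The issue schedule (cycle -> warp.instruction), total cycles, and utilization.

cycle 0: W0.I0
cycle 1: W1.I0
cycle 2: W0.I1
cycle 3: W1.I1
cycle 4: W0.I2
cycle 5: W1.I2
cycle 6: idle
cycle 7: idle
cycle 8: idle
cycle 9: W1.I3

Answer: 10 cycles, utilization 7/10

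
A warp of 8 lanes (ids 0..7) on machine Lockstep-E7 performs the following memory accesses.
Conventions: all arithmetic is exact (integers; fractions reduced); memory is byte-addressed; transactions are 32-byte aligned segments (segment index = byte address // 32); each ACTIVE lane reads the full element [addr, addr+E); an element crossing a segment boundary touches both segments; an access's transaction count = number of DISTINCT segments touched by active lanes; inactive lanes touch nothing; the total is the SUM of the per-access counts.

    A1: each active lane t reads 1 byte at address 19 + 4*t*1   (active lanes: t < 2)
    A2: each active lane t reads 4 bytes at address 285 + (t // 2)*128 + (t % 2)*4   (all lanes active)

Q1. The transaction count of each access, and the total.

A1: 1 transaction
A2: 8 transactions

Answer: 1,8; total 9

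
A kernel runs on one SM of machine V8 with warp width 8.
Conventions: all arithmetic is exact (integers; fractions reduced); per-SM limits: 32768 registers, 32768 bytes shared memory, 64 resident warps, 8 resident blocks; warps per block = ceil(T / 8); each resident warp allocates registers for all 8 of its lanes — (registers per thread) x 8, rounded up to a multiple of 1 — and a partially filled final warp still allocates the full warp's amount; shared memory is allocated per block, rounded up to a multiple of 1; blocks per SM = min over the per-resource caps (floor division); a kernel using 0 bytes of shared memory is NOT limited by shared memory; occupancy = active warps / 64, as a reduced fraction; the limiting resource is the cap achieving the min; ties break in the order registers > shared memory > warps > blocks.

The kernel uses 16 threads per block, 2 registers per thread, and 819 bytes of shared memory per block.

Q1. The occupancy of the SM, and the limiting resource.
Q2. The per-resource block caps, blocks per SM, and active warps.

Answer: occupancy 1/4, limited by blocks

registers: 1024 blocks
shared memory: 40 blocks
warps: 32 blocks
blocks: 8 blocks

Answer: 8 blocks, 16 active warps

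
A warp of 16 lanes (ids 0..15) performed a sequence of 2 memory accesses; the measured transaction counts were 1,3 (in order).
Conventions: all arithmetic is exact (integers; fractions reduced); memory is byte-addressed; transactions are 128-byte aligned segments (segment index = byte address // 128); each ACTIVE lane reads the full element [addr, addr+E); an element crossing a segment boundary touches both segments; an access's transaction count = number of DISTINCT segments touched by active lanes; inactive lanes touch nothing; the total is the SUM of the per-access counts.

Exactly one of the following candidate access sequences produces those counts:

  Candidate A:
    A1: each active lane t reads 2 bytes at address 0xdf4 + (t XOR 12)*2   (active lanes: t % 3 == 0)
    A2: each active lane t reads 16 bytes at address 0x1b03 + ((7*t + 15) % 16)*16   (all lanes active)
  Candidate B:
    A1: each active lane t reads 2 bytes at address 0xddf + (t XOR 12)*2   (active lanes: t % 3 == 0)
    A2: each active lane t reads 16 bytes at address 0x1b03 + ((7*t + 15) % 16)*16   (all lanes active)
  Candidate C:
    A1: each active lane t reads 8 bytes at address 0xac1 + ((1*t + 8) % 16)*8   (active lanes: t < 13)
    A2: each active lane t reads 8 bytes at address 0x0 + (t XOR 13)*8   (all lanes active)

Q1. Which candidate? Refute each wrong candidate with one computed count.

A: A1 gives 2 transactions, not 1
C: A1 gives 2 transactions, not 1
B: all counts match (1,3)

Answer: B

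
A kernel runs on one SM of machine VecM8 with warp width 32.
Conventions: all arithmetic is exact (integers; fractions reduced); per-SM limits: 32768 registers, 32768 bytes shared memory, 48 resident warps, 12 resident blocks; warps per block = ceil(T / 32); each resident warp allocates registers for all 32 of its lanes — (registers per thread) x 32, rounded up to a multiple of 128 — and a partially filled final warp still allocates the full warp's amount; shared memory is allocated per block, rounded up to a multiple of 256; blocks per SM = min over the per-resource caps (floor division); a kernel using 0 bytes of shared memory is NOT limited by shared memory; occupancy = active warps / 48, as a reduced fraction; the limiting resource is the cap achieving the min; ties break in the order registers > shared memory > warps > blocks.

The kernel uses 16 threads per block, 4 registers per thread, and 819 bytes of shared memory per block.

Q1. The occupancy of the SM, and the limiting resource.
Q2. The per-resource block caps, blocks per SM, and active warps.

Answer: occupancy 1/4, limited by blocks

registers: 256 blocks
shared memory: 32 blocks
warps: 48 blocks
blocks: 12 blocks

Answer: 12 blocks, 12 active warps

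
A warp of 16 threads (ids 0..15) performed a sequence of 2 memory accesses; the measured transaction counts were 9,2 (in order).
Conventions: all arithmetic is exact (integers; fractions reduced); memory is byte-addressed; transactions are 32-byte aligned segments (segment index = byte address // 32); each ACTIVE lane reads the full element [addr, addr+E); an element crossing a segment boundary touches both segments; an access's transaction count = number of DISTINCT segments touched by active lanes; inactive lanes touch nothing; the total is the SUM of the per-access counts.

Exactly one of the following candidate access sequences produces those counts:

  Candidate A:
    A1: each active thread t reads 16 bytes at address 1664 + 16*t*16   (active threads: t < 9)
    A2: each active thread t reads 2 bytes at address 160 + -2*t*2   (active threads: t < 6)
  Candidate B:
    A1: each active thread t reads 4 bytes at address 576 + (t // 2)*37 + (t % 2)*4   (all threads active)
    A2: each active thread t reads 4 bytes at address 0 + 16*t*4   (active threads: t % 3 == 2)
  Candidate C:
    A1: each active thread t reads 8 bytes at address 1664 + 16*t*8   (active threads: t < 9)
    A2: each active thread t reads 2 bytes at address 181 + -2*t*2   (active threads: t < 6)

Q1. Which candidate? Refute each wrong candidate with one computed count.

B: A2 gives 5 transactions, not 2
C: A2 gives 1 transaction, not 2
A: all counts match (9,2)

Answer: A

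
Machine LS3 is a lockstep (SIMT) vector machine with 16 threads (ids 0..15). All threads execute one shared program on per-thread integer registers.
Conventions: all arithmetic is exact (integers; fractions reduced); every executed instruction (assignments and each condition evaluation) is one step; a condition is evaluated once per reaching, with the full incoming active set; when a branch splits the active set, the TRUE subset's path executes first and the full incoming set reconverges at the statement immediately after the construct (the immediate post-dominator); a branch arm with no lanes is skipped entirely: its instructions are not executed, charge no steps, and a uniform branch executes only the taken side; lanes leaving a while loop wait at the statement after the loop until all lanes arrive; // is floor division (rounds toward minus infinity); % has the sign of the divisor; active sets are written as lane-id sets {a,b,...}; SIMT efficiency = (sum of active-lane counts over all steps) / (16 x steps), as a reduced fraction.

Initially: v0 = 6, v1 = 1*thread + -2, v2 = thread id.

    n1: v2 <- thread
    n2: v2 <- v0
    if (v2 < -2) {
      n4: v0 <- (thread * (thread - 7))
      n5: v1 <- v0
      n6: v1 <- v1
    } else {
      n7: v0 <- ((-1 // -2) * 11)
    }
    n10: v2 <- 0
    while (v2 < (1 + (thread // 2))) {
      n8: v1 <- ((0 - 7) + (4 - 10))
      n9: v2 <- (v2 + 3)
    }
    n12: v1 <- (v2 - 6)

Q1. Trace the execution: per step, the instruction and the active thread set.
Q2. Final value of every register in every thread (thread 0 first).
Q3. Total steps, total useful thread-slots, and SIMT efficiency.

step 0: v2 <- thread                 {0,1,2,3,4,5,6,7,8,9,10,11,12,13,14,15}
step 1: v2 <- v0                     {0,1,2,3,4,5,6,7,8,9,10,11,12,13,14,15}
step 2: eval (v2 < -2)               {0,1,2,3,4,5,6,7,8,9,10,11,12,13,14,15}
step 3: v0 <- ((-1 // -2) * 11)      {0,1,2,3,4,5,6,7,8,9,10,11,12,13,14,15}
step 4: v2 <- 0                      {0,1,2,3,4,5,6,7,8,9,10,11,12,13,14,15}
step 5: eval (v2 < (1 + (thread // 2))) {0,1,2,3,4,5,6,7,8,9,10,11,12,13,14,15}
step 6: v1 <- ((0 - 7) + (4 - 10))   {0,1,2,3,4,5,6,7,8,9,10,11,12,13,14,15}
step 7: v2 <- (v2 + 3)               {0,1,2,3,4,5,6,7,8,9,10,11,12,13,14,15}
step 8: eval (v2 < (1 + (thread // 2))) {0,1,2,3,4,5,6,7,8,9,10,11,12,13,14,15}
step 9: v1 <- ((0 - 7) + (4 - 10))   {6,7,8,9,10,11,12,13,14,15}
step 10: v2 <- (v2 + 3)               {6,7,8,9,10,11,12,13,14,15}
step 11: eval (v2 < (1 + (thread // 2))) {6,7,8,9,10,11,12,13,14,15}
step 12: v1 <- ((0 - 7) + (4 - 10))   {12,13,14,15}
step 13: v2 <- (v2 + 3)               {12,13,14,15}
step 14: eval (v2 < (1 + (thread // 2))) {12,13,14,15}
step 15: v1 <- (v2 - 6)               {0,1,2,3,4,5,6,7,8,9,10,11,12,13,14,15}

Answer: 16 steps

v0: 0,0,0,0,0,0,0,0,0,0,0,0,0,0,0,0
v1: -3,-3,-3,-3,-3,-3,0,0,0,0,0,0,3,3,3,3
v2: 3,3,3,3,3,3,6,6,6,6,6,6,9,9,9,9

steps = 16; useful = 202; efficiency = 202/256 = 101/128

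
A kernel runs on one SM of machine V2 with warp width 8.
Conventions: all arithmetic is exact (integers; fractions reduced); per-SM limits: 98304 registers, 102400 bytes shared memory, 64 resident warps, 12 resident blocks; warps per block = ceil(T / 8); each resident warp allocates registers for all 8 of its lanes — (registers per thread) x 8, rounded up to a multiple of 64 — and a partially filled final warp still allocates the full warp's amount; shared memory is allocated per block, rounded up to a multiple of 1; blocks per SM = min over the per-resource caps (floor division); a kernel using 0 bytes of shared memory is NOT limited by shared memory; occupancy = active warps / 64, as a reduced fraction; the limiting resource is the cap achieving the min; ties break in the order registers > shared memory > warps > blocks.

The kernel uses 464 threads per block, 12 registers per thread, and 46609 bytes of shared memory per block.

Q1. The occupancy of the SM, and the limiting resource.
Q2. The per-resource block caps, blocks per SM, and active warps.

Answer: occupancy 29/32, limited by warps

registers: 13 blocks
shared memory: 2 blocks
warps: 1 block
blocks: 12 blocks

Answer: 1 block, 58 active warps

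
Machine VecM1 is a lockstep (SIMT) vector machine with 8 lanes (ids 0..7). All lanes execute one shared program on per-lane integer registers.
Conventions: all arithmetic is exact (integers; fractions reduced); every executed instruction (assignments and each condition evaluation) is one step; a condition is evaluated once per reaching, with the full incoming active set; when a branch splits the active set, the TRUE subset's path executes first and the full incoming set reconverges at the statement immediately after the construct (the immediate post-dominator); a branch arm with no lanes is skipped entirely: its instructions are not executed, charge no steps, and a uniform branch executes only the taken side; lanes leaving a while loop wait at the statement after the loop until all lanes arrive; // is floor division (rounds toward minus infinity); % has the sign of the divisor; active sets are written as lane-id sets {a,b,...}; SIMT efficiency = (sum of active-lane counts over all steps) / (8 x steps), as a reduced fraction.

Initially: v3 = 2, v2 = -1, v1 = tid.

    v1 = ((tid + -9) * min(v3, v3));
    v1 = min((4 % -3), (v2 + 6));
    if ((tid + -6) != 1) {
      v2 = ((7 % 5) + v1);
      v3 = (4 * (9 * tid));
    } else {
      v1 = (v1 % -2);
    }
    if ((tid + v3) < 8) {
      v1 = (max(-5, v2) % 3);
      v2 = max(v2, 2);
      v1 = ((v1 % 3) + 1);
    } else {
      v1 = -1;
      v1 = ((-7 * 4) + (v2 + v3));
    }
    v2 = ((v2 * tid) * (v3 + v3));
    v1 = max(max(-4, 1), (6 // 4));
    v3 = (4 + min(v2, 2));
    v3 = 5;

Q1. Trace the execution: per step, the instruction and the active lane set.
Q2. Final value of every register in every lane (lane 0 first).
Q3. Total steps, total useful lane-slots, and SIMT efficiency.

step 0: v1 <- ((tid + -9) * min(v3, v3)) {0,1,2,3,4,5,6,7}
step 1: v1 <- min((4 % -3), (v2 + 6)) {0,1,2,3,4,5,6,7}
step 2: eval ((tid + -6) != 1)       {0,1,2,3,4,5,6,7}
step 3: v2 <- ((7 % 5) + v1)         {0,1,2,3,4,5,6}
step 4: v3 <- (4 * (9 * tid))        {0,1,2,3,4,5,6}
step 5: v1 <- (v1 % -2)              {7}
step 6: eval ((tid + v3) < 8)        {0,1,2,3,4,5,6,7}
step 7: v1 <- (max(-5, v2) % 3)      {0}
step 8: v2 <- max(v2, 2)             {0}
step 9: v1 <- ((v1 % 3) + 1)         {0}
step 10: v1 <- -1                     {1,2,3,4,5,6,7}
step 11: v1 <- ((-7 * 4) + (v2 + v3)) {1,2,3,4,5,6,7}
step 12: v2 <- ((v2 * tid) * (v3 + v3)) {0,1,2,3,4,5,6,7}
step 13: v1 <- max(max(-4, 1), (6 // 4)) {0,1,2,3,4,5,6,7}
step 14: v3 <- (4 + min(v2, 2))       {0,1,2,3,4,5,6,7}
step 15: v3 <- 5                      {0,1,2,3,4,5,6,7}

Answer: 16 steps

v3: 5,5,5,5,5,5,5,5
v2: 0,0,0,0,0,0,0,-28
v1: 1,1,1,1,1,1,1,1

steps = 16; useful = 96; efficiency = 96/128 = 3/4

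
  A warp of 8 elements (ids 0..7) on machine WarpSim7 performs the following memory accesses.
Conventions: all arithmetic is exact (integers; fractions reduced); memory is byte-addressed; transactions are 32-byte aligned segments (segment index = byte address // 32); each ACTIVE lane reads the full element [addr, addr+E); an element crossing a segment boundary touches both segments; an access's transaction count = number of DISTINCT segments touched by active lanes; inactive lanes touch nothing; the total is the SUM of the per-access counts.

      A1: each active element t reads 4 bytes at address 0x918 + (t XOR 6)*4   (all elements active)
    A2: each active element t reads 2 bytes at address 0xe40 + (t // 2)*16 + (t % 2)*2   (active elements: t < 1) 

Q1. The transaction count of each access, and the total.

A1: 2 transactions
A2: 1 transaction

Answer: 2,1; total 3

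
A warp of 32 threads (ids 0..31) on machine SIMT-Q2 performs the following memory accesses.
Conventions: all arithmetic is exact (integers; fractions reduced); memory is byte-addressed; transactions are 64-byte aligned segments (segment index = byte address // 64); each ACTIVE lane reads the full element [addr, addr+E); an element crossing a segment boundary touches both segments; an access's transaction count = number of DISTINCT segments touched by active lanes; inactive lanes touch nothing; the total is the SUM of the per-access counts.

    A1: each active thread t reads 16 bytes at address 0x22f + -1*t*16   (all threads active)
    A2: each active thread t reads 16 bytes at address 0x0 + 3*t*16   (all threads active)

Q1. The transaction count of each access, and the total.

A1: 9 transactions
A2: 24 transactions

Answer: 9,24; total 33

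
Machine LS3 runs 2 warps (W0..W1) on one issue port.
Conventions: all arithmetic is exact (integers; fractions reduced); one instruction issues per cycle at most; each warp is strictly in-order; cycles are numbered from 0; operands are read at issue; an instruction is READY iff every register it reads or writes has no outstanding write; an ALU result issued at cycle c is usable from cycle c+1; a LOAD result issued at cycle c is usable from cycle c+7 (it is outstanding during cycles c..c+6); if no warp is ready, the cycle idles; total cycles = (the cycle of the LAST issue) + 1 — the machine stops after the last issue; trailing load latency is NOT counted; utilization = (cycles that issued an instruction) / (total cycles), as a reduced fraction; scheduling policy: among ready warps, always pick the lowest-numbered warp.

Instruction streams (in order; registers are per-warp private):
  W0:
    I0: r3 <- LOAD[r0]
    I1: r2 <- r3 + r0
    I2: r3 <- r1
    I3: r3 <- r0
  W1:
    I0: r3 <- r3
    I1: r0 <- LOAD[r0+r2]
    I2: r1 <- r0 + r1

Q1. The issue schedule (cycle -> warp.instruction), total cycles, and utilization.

cycle 0: W0.I0
cycle 1: W1.I0
cycle 2: W1.I1
cycle 3: idle
cycle 4: idle
cycle 5: idle
cycle 6: idle
cycle 7: W0.I1
cycle 8: W0.I2
cycle 9: W0.I3
cycle 10: W1.I2

Answer: 11 cycles, utilization 7/11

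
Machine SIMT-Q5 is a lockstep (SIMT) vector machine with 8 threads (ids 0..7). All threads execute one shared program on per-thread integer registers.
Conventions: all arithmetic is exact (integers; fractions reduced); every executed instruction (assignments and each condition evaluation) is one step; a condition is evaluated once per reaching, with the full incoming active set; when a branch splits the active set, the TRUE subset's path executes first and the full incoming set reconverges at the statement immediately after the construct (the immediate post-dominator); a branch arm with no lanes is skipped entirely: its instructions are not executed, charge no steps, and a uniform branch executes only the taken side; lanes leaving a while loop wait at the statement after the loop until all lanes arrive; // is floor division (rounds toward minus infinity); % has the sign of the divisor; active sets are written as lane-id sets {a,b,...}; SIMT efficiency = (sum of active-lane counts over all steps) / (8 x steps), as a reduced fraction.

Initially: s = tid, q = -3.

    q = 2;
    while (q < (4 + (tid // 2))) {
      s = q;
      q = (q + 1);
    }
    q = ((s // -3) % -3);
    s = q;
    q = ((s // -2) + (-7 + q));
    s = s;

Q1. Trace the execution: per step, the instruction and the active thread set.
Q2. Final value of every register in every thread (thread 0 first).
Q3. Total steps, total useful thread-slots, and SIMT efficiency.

step 0: q <- 2                       {0,1,2,3,4,5,6,7}
step 1: eval (q < (4 + (tid // 2)))  {0,1,2,3,4,5,6,7}
step 2: s <- q                       {0,1,2,3,4,5,6,7}
step 3: q <- (q + 1)                 {0,1,2,3,4,5,6,7}
step 4: eval (q < (4 + (tid // 2)))  {0,1,2,3,4,5,6,7}
step 5: s <- q                       {0,1,2,3,4,5,6,7}
step 6: q <- (q + 1)                 {0,1,2,3,4,5,6,7}
step 7: eval (q < (4 + (tid // 2)))  {0,1,2,3,4,5,6,7}
step 8: s <- q                       {2,3,4,5,6,7}
step 9: q <- (q + 1)                 {2,3,4,5,6,7}
step 10: eval (q < (4 + (tid // 2)))  {2,3,4,5,6,7}
step 11: s <- q                       {4,5,6,7}
step 12: q <- (q + 1)                 {4,5,6,7}
step 13: eval (q < (4 + (tid // 2)))  {4,5,6,7}
step 14: s <- q                       {6,7}
step 15: q <- (q + 1)                 {6,7}
step 16: eval (q < (4 + (tid // 2)))  {6,7}
step 17: q <- ((s // -3) % -3)        {0,1,2,3,4,5,6,7}
step 18: s <- q                       {0,1,2,3,4,5,6,7}
step 19: q <- ((s // -2) + (-7 + q))  {0,1,2,3,4,5,6,7}
step 20: s <- s                       {0,1,2,3,4,5,6,7}

Answer: 21 steps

s: -1,-1,-2,-2,-2,-2,-2,-2
q: -8,-8,-8,-8,-8,-8,-8,-8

steps = 21; useful = 132; efficiency = 132/168 = 11/14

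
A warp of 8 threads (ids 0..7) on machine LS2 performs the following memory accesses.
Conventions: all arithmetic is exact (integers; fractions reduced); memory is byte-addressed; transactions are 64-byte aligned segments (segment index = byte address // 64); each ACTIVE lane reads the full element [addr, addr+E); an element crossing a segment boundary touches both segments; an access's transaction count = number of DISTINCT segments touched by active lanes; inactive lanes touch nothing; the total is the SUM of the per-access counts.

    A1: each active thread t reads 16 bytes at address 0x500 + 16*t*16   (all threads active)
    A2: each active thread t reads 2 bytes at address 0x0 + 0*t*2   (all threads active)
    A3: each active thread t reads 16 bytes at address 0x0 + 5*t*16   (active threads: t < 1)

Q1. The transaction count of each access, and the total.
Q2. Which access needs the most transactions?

A1: 8 transactions
A2: 1 transaction
A3: 1 transaction

Answer: 8,1,1; total 10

Answer: A1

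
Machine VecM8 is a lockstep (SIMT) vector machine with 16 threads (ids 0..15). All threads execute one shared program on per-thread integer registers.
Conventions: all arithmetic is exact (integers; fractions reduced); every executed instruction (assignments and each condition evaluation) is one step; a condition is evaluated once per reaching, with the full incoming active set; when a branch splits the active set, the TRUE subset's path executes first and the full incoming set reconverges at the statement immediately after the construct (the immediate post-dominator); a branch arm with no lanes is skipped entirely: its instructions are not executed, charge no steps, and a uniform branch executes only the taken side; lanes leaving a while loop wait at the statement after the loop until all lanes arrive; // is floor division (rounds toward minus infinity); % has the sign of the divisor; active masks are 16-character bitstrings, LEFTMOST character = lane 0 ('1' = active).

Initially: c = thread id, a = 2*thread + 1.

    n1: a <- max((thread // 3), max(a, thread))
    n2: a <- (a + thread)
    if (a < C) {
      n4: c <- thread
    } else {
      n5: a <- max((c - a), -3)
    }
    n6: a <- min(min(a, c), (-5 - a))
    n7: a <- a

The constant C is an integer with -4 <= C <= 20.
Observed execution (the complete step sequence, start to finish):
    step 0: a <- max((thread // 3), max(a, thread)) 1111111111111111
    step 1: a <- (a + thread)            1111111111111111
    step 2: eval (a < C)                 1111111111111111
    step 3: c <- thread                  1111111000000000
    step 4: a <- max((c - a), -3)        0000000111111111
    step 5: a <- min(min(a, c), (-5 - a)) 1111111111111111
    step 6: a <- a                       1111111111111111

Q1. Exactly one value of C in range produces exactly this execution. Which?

Answer: C = 20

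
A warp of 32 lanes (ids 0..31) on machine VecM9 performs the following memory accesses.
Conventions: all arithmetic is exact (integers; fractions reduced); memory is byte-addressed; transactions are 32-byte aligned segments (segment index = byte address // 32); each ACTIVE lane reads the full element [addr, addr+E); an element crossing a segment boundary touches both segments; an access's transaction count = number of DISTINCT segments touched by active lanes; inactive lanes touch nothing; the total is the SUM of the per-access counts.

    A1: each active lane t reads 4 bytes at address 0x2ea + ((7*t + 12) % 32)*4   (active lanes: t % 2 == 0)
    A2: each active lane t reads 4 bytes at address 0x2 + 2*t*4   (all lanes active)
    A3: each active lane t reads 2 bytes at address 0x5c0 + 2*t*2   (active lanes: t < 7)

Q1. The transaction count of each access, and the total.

A1: 5 transactions
A2: 8 transactions
A3: 1 transaction

Answer: 5,8,1; total 14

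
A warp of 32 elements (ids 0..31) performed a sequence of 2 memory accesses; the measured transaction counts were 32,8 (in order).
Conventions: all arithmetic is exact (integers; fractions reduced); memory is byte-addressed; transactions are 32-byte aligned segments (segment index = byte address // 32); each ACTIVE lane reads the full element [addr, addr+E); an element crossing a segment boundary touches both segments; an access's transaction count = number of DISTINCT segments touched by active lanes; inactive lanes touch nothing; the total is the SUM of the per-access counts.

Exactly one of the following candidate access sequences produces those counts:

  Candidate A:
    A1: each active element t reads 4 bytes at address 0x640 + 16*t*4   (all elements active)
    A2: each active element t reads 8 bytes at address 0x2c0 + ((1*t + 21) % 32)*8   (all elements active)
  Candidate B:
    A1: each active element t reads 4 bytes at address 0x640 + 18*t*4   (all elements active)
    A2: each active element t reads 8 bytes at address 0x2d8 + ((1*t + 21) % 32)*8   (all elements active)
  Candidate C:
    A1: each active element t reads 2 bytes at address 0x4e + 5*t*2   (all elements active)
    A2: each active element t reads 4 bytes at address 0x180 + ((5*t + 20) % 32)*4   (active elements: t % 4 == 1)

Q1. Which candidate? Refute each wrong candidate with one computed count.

B: A2 gives 9 transactions, not 8
C: A1 gives 11 transactions, not 32
A: all counts match (32,8)

Answer: A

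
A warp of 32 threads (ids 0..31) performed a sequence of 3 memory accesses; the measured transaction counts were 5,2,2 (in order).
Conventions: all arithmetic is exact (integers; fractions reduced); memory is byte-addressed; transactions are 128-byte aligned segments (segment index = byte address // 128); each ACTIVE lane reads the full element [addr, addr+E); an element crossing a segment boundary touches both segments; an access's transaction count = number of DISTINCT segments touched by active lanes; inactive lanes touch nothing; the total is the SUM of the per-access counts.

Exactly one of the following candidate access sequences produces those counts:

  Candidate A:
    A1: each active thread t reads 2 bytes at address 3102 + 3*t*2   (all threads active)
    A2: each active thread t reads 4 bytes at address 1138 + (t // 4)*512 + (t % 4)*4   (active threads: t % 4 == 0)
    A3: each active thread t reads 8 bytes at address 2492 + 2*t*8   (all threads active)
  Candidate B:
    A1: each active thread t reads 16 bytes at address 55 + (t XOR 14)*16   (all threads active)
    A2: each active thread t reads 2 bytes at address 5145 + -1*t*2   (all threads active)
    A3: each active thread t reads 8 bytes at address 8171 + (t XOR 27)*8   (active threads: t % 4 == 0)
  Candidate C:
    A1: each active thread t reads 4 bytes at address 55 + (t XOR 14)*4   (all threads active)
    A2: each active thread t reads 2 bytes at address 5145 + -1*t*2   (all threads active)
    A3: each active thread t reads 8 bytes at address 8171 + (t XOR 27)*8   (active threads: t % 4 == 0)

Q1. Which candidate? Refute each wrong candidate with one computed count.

A: A1 gives 2 transactions, not 5
C: A1 gives 2 transactions, not 5
B: all counts match (5,2,2)

Answer: B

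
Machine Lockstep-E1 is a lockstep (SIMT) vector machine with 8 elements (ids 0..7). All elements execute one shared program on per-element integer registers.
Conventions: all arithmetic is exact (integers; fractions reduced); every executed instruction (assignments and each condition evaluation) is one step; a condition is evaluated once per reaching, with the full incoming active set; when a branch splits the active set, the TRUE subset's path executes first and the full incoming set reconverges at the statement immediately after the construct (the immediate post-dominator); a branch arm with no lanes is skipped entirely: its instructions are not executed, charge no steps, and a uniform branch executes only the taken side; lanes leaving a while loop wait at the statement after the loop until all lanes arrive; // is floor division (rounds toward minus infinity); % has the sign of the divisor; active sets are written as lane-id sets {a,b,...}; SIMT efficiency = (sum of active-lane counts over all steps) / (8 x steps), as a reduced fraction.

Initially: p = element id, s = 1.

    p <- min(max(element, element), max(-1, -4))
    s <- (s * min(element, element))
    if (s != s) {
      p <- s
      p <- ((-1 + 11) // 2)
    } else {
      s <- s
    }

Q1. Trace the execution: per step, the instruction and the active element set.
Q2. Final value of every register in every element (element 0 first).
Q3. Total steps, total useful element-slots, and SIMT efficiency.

step 0: p <- min(max(element, element), max(-1, -4)) {0,1,2,3,4,5,6,7}
step 1: s <- (s * min(element, element)) {0,1,2,3,4,5,6,7}
step 2: eval (s != s)                {0,1,2,3,4,5,6,7}
step 3: s <- s                       {0,1,2,3,4,5,6,7}

Answer: 4 steps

p: -1,-1,-1,-1,-1,-1,-1,-1
s: 0,1,2,3,4,5,6,7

steps = 4; useful = 32; efficiency = 32/32 = 1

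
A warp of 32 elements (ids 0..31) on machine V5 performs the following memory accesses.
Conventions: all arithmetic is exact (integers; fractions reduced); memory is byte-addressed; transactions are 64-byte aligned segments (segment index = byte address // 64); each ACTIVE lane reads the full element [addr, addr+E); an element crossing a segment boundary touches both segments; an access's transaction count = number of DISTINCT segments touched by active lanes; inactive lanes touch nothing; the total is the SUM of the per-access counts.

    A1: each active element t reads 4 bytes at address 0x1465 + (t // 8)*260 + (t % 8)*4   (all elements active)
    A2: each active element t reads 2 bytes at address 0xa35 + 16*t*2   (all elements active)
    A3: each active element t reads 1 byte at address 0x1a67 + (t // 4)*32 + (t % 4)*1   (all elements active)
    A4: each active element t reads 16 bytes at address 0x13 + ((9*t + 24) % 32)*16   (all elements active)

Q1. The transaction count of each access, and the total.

A1: 8 transactions
A2: 17 transactions
A3: 5 transactions
A4: 9 transactions

Answer: 8,17,5,9; total 39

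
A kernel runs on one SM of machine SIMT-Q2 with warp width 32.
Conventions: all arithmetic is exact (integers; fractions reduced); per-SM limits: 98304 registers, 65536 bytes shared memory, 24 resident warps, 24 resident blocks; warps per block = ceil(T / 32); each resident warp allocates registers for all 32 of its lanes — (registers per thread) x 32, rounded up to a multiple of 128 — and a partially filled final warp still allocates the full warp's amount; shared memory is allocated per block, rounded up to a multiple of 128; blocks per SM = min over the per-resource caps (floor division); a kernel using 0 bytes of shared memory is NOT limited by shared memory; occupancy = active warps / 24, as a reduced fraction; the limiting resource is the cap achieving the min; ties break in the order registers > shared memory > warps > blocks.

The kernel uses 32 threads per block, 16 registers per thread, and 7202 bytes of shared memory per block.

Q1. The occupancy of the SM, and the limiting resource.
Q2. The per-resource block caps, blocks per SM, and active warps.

Answer: occupancy 1/3, limited by shared memory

registers: 192 blocks
shared memory: 8 blocks
warps: 24 blocks
blocks: 24 blocks

Answer: 8 blocks, 8 active warps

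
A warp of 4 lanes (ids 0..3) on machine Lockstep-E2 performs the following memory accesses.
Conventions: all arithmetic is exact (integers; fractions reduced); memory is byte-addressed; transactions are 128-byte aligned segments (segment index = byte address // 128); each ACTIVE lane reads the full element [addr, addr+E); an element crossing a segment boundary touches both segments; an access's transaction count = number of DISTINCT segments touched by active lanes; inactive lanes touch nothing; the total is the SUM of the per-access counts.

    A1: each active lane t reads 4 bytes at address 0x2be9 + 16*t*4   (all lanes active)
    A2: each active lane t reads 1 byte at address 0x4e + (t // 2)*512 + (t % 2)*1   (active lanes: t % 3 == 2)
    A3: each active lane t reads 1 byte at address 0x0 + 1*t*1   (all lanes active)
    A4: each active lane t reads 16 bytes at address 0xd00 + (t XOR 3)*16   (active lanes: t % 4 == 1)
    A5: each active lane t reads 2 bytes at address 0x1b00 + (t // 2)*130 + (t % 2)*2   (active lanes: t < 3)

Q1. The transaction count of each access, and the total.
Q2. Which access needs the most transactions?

A1: 3 transactions
A2: 1 transaction
A3: 1 transaction
A4: 1 transaction
A5: 2 transactions

Answer: 3,1,1,1,2; total 8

Answer: A1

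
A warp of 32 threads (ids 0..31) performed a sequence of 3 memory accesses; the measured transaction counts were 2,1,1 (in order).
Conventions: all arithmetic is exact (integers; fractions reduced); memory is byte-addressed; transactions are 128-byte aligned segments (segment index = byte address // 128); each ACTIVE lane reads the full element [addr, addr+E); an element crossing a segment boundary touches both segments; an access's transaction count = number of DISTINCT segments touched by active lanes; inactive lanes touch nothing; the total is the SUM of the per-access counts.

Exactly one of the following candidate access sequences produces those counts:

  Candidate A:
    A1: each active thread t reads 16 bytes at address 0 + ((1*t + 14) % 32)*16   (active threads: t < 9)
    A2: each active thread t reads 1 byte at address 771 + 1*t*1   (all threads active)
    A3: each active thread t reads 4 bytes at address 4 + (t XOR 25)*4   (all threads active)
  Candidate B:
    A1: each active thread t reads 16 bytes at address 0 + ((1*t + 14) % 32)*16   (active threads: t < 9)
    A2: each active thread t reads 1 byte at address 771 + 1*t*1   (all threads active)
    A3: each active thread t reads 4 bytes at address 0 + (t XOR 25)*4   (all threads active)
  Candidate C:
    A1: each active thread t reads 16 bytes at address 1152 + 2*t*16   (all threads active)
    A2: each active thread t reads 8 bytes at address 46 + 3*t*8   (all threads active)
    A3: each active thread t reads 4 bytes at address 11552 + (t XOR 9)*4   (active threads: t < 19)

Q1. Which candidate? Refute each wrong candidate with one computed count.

A: A3 gives 2 transactions, not 1
C: A1 gives 8 transactions, not 2
B: all counts match (2,1,1)

Answer: B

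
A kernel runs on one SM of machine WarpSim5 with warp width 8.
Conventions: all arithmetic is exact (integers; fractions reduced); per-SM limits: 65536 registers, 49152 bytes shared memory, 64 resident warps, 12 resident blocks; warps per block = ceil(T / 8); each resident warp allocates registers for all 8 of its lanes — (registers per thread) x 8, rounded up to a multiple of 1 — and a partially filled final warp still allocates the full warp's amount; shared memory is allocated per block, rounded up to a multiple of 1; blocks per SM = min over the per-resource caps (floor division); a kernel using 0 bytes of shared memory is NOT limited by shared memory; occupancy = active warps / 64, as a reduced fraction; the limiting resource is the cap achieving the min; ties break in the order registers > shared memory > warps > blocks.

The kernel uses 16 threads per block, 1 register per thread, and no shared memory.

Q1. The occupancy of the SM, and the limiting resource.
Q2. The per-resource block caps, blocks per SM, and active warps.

Answer: occupancy 3/8, limited by blocks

registers: 4096 blocks
shared memory: no limit (kernel uses none)
warps: 32 blocks
blocks: 12 blocks

Answer: 12 blocks, 24 active warps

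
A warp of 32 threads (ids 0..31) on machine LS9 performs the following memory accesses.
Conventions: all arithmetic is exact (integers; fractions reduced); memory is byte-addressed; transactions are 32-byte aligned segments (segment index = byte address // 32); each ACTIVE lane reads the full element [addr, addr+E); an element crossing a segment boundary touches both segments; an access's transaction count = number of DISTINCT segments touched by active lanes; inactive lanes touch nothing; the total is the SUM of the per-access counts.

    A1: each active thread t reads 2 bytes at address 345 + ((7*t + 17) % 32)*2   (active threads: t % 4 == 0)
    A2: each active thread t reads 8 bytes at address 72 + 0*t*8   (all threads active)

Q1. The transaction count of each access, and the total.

A1: 3 transactions
A2: 1 transaction

Answer: 3,1; total 4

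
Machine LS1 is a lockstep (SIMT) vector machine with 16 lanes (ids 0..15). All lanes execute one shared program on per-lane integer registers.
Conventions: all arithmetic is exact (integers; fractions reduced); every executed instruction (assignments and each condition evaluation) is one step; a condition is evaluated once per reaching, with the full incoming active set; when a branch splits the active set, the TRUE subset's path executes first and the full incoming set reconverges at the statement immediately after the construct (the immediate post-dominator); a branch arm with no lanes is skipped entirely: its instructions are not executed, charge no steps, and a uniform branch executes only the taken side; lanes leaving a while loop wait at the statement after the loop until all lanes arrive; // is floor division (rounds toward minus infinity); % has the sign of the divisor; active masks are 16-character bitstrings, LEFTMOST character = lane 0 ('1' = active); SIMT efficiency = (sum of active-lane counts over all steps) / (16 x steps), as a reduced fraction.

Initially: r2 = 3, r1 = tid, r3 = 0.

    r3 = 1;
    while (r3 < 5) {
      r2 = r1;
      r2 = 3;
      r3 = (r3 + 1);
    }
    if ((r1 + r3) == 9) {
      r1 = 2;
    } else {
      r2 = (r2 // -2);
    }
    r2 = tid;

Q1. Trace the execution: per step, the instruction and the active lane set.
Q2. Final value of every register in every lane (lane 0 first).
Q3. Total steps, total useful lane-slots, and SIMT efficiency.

step 0: r3 <- 1                      1111111111111111
step 1: eval (r3 < 5)                1111111111111111
step 2: r2 <- r1                     1111111111111111
step 3: r2 <- 3                      1111111111111111
step 4: r3 <- (r3 + 1)               1111111111111111
step 5: eval (r3 < 5)                1111111111111111
step 6: r2 <- r1                     1111111111111111
step 7: r2 <- 3                      1111111111111111
step 8: r3 <- (r3 + 1)               1111111111111111
step 9: eval (r3 < 5)                1111111111111111
step 10: r2 <- r1                     1111111111111111
step 11: r2 <- 3                      1111111111111111
step 12: r3 <- (r3 + 1)               1111111111111111
step 13: eval (r3 < 5)                1111111111111111
step 14: r2 <- r1                     1111111111111111
step 15: r2 <- 3                      1111111111111111
step 16: r3 <- (r3 + 1)               1111111111111111
step 17: eval (r3 < 5)                1111111111111111
step 18: eval ((r1 + r3) == 9)        1111111111111111
step 19: r1 <- 2                      0000100000000000
step 20: r2 <- (r2 // -2)             1111011111111111
step 21: r2 <- tid                    1111111111111111

Answer: 22 steps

r2: 0,1,2,3,4,5,6,7,8,9,10,11,12,13,14,15
r1: 0,1,2,3,2,5,6,7,8,9,10,11,12,13,14,15
r3: 5,5,5,5,5,5,5,5,5,5,5,5,5,5,5,5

steps = 22; useful = 336; efficiency = 336/352 = 21/22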